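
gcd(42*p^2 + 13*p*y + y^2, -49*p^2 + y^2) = 7*p + y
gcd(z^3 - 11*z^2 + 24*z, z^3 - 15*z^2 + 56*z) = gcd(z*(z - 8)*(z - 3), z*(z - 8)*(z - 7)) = z^2 - 8*z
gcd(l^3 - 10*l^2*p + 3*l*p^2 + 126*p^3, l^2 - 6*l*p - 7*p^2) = -l + 7*p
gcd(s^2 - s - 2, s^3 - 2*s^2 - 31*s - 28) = s + 1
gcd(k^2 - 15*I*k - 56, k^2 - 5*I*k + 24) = k - 8*I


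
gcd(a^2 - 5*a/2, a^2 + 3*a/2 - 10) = a - 5/2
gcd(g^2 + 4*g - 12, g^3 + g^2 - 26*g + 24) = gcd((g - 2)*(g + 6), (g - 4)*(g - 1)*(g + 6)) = g + 6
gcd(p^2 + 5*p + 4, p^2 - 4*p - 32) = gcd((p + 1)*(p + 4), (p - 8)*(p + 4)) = p + 4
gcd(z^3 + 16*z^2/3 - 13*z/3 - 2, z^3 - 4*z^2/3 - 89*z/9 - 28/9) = z + 1/3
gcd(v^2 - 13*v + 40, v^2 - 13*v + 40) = v^2 - 13*v + 40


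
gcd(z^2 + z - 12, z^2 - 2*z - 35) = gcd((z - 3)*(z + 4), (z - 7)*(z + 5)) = 1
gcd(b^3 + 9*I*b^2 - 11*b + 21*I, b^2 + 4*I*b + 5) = b - I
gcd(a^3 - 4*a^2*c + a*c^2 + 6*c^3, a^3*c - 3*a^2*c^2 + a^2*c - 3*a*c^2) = a - 3*c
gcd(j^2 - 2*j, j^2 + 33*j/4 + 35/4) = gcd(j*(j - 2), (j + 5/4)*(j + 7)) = 1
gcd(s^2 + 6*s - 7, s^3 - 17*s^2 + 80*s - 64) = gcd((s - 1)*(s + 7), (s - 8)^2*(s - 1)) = s - 1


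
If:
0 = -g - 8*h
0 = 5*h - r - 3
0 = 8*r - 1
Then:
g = -5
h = 5/8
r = 1/8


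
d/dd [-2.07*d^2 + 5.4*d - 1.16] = 5.4 - 4.14*d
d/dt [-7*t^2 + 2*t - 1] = 2 - 14*t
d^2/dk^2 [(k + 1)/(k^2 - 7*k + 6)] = 2*(3*(2 - k)*(k^2 - 7*k + 6) + (k + 1)*(2*k - 7)^2)/(k^2 - 7*k + 6)^3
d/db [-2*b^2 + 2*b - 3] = 2 - 4*b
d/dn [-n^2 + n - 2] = 1 - 2*n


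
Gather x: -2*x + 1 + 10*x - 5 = 8*x - 4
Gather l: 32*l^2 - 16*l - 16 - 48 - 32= 32*l^2 - 16*l - 96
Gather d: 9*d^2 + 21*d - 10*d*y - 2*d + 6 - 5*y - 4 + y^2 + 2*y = 9*d^2 + d*(19 - 10*y) + y^2 - 3*y + 2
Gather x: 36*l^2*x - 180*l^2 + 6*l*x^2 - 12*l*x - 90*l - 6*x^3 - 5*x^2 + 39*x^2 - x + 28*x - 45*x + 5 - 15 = -180*l^2 - 90*l - 6*x^3 + x^2*(6*l + 34) + x*(36*l^2 - 12*l - 18) - 10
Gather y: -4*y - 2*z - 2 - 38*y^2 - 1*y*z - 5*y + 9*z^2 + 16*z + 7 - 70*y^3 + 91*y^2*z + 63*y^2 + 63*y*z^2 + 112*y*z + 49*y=-70*y^3 + y^2*(91*z + 25) + y*(63*z^2 + 111*z + 40) + 9*z^2 + 14*z + 5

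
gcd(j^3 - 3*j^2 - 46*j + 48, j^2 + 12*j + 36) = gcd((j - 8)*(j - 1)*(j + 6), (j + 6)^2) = j + 6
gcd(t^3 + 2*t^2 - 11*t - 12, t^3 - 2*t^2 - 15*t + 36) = t^2 + t - 12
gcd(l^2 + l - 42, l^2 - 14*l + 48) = l - 6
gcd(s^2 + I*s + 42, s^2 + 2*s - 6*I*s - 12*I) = s - 6*I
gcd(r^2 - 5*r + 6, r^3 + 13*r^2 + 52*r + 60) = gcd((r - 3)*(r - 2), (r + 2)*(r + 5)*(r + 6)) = 1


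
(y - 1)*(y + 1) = y^2 - 1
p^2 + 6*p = p*(p + 6)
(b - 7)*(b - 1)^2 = b^3 - 9*b^2 + 15*b - 7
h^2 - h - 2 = (h - 2)*(h + 1)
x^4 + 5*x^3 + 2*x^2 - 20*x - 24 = (x - 2)*(x + 2)^2*(x + 3)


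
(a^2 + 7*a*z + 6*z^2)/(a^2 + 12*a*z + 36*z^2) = (a + z)/(a + 6*z)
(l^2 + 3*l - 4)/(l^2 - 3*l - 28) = (l - 1)/(l - 7)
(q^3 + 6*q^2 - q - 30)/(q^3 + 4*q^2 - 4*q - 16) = (q^2 + 8*q + 15)/(q^2 + 6*q + 8)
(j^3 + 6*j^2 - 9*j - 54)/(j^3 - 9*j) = (j + 6)/j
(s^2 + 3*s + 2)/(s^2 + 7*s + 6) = (s + 2)/(s + 6)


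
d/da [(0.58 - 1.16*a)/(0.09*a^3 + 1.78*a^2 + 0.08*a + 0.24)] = (0.2088*a^3 + 1.9082*a^2 - 2.0648*a - 0.3248)/(0.0081*a^6 + 0.3204*a^5 + 3.1828*a^4 + 0.328*a^3 + 0.8608*a^2 + 0.0384*a + 0.0576)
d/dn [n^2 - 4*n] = 2*n - 4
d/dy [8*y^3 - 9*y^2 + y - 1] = 24*y^2 - 18*y + 1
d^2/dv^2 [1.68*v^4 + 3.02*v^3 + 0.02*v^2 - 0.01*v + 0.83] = 20.16*v^2 + 18.12*v + 0.04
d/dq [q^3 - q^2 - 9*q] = 3*q^2 - 2*q - 9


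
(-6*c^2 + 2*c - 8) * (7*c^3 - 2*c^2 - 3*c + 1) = -42*c^5 + 26*c^4 - 42*c^3 + 4*c^2 + 26*c - 8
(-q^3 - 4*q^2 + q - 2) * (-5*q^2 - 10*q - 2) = 5*q^5 + 30*q^4 + 37*q^3 + 8*q^2 + 18*q + 4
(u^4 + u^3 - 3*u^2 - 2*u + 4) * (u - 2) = u^5 - u^4 - 5*u^3 + 4*u^2 + 8*u - 8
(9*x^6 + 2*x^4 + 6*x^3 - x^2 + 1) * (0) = 0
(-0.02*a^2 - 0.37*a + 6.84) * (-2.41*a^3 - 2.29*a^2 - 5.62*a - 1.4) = 0.0482*a^5 + 0.9375*a^4 - 15.5247*a^3 - 13.5562*a^2 - 37.9228*a - 9.576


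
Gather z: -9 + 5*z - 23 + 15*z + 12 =20*z - 20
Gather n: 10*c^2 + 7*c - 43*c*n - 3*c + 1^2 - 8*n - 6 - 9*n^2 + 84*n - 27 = 10*c^2 + 4*c - 9*n^2 + n*(76 - 43*c) - 32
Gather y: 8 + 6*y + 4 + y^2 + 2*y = y^2 + 8*y + 12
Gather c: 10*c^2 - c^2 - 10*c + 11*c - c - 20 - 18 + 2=9*c^2 - 36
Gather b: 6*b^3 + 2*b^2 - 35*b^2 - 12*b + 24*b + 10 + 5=6*b^3 - 33*b^2 + 12*b + 15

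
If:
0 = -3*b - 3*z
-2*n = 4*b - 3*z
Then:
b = -z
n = 7*z/2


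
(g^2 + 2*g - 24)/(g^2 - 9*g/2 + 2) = 2*(g + 6)/(2*g - 1)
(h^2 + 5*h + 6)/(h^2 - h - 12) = (h + 2)/(h - 4)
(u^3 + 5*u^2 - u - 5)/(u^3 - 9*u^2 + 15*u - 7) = (u^2 + 6*u + 5)/(u^2 - 8*u + 7)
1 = 1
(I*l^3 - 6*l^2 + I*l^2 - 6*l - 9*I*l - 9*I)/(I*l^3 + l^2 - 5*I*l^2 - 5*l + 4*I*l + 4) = (l^3 + l^2*(1 + 6*I) + l*(-9 + 6*I) - 9)/(l^3 + l^2*(-5 - I) + l*(4 + 5*I) - 4*I)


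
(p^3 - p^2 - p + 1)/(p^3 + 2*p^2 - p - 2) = (p - 1)/(p + 2)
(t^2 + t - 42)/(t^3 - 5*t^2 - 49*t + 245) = (t - 6)/(t^2 - 12*t + 35)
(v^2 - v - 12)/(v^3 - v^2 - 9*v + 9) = (v - 4)/(v^2 - 4*v + 3)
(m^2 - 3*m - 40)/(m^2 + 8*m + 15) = (m - 8)/(m + 3)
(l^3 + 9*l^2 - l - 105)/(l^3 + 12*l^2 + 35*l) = (l - 3)/l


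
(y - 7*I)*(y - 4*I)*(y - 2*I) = y^3 - 13*I*y^2 - 50*y + 56*I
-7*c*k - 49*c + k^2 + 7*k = (-7*c + k)*(k + 7)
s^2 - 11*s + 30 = (s - 6)*(s - 5)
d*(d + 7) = d^2 + 7*d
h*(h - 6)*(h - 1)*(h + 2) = h^4 - 5*h^3 - 8*h^2 + 12*h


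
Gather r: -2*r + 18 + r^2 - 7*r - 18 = r^2 - 9*r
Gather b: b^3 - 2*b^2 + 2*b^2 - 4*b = b^3 - 4*b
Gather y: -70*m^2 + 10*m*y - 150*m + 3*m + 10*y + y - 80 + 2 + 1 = -70*m^2 - 147*m + y*(10*m + 11) - 77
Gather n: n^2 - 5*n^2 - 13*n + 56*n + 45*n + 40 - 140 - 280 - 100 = -4*n^2 + 88*n - 480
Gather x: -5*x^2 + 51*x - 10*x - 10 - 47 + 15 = -5*x^2 + 41*x - 42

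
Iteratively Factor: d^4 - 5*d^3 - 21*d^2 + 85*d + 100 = (d + 1)*(d^3 - 6*d^2 - 15*d + 100) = (d - 5)*(d + 1)*(d^2 - d - 20) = (d - 5)*(d + 1)*(d + 4)*(d - 5)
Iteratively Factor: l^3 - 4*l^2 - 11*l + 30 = (l - 5)*(l^2 + l - 6) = (l - 5)*(l - 2)*(l + 3)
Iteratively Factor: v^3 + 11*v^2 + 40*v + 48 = (v + 3)*(v^2 + 8*v + 16) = (v + 3)*(v + 4)*(v + 4)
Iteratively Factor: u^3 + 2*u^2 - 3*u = (u - 1)*(u^2 + 3*u) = (u - 1)*(u + 3)*(u)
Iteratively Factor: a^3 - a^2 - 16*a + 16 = (a - 4)*(a^2 + 3*a - 4) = (a - 4)*(a + 4)*(a - 1)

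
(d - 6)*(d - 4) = d^2 - 10*d + 24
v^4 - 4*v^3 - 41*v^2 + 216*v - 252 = (v - 6)*(v - 3)*(v - 2)*(v + 7)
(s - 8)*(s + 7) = s^2 - s - 56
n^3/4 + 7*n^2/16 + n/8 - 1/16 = (n/4 + 1/4)*(n - 1/4)*(n + 1)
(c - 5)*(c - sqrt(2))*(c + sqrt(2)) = c^3 - 5*c^2 - 2*c + 10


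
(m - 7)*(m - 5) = m^2 - 12*m + 35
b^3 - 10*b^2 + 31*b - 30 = (b - 5)*(b - 3)*(b - 2)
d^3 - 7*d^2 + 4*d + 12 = (d - 6)*(d - 2)*(d + 1)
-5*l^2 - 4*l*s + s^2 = (-5*l + s)*(l + s)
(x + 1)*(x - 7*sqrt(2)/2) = x^2 - 7*sqrt(2)*x/2 + x - 7*sqrt(2)/2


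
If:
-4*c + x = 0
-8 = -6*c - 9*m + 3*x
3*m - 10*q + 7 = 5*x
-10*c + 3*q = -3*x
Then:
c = 29/34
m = 223/153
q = -29/51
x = 58/17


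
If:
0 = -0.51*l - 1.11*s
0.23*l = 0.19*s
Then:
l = 0.00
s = 0.00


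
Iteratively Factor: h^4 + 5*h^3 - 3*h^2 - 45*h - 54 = (h + 3)*(h^3 + 2*h^2 - 9*h - 18) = (h - 3)*(h + 3)*(h^2 + 5*h + 6) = (h - 3)*(h + 2)*(h + 3)*(h + 3)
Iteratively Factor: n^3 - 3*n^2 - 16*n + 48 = (n - 3)*(n^2 - 16) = (n - 4)*(n - 3)*(n + 4)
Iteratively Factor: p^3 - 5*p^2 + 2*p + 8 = (p + 1)*(p^2 - 6*p + 8) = (p - 2)*(p + 1)*(p - 4)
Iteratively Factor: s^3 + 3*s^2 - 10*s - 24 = (s - 3)*(s^2 + 6*s + 8) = (s - 3)*(s + 4)*(s + 2)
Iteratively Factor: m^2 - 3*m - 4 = (m + 1)*(m - 4)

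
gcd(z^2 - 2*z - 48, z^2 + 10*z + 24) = z + 6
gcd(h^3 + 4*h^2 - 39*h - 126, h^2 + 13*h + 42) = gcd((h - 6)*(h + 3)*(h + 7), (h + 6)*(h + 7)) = h + 7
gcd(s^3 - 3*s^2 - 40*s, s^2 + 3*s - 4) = 1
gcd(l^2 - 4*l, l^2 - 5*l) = l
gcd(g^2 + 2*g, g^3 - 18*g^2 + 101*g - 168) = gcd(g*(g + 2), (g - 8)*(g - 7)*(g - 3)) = 1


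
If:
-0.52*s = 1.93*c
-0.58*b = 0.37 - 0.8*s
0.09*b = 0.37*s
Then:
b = -0.96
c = 0.06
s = -0.23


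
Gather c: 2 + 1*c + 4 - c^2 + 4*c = -c^2 + 5*c + 6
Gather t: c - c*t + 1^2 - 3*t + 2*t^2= c + 2*t^2 + t*(-c - 3) + 1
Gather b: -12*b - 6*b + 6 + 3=9 - 18*b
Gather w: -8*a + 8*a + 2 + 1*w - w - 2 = 0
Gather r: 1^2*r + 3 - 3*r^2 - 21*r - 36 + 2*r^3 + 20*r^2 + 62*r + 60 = 2*r^3 + 17*r^2 + 42*r + 27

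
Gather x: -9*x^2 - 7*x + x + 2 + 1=-9*x^2 - 6*x + 3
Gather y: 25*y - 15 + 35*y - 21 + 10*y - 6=70*y - 42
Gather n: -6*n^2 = -6*n^2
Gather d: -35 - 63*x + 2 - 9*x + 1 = -72*x - 32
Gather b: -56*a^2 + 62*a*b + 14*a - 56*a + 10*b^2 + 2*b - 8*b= -56*a^2 - 42*a + 10*b^2 + b*(62*a - 6)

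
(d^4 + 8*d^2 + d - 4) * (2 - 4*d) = -4*d^5 + 2*d^4 - 32*d^3 + 12*d^2 + 18*d - 8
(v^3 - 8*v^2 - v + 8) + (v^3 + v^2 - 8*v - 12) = 2*v^3 - 7*v^2 - 9*v - 4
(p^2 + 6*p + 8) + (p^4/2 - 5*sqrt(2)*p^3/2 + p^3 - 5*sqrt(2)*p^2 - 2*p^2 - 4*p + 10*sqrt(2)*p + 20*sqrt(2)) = p^4/2 - 5*sqrt(2)*p^3/2 + p^3 - 5*sqrt(2)*p^2 - p^2 + 2*p + 10*sqrt(2)*p + 8 + 20*sqrt(2)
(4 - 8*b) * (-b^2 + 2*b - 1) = 8*b^3 - 20*b^2 + 16*b - 4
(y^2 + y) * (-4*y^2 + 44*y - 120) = -4*y^4 + 40*y^3 - 76*y^2 - 120*y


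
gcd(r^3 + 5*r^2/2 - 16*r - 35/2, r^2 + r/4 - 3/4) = r + 1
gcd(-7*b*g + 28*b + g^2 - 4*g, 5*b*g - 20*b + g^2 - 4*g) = g - 4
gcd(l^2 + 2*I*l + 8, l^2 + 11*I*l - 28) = l + 4*I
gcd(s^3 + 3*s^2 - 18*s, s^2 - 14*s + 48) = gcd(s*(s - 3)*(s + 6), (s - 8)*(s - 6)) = 1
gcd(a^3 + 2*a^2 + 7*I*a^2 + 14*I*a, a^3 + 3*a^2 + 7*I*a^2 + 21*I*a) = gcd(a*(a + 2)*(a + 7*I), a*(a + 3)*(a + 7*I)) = a^2 + 7*I*a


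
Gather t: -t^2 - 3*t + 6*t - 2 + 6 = -t^2 + 3*t + 4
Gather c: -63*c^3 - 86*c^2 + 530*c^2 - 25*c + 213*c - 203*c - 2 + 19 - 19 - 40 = -63*c^3 + 444*c^2 - 15*c - 42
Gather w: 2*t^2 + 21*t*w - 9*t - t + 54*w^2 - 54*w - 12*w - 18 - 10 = 2*t^2 - 10*t + 54*w^2 + w*(21*t - 66) - 28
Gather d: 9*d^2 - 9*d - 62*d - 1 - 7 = 9*d^2 - 71*d - 8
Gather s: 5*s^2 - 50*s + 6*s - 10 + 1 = 5*s^2 - 44*s - 9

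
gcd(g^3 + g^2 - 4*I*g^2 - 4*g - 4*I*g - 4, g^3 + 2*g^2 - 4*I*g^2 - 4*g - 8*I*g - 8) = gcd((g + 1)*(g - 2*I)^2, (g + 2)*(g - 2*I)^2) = g^2 - 4*I*g - 4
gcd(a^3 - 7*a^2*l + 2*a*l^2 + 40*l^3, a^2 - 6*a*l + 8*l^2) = a - 4*l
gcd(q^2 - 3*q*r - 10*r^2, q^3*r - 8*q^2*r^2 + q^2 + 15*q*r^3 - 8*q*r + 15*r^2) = q - 5*r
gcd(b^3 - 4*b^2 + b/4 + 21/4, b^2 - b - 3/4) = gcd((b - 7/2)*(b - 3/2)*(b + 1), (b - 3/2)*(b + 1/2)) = b - 3/2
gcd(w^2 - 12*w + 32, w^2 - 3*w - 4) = w - 4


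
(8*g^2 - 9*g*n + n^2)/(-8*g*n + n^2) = (-g + n)/n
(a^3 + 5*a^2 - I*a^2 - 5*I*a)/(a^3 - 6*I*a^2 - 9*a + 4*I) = a*(a + 5)/(a^2 - 5*I*a - 4)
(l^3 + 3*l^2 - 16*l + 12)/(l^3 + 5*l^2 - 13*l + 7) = (l^2 + 4*l - 12)/(l^2 + 6*l - 7)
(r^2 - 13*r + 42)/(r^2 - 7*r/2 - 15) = 2*(r - 7)/(2*r + 5)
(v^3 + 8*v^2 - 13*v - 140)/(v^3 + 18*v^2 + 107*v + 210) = (v - 4)/(v + 6)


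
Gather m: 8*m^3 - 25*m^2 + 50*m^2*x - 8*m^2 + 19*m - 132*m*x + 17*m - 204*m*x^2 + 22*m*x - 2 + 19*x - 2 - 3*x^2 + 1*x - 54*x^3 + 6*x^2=8*m^3 + m^2*(50*x - 33) + m*(-204*x^2 - 110*x + 36) - 54*x^3 + 3*x^2 + 20*x - 4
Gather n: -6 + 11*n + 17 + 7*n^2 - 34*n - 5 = 7*n^2 - 23*n + 6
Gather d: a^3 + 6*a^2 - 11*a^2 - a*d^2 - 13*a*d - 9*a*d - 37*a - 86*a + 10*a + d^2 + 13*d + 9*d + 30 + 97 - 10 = a^3 - 5*a^2 - 113*a + d^2*(1 - a) + d*(22 - 22*a) + 117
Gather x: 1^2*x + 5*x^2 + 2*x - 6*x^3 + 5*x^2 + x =-6*x^3 + 10*x^2 + 4*x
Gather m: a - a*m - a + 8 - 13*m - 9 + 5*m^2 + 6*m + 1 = 5*m^2 + m*(-a - 7)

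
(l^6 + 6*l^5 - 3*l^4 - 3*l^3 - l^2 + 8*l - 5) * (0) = 0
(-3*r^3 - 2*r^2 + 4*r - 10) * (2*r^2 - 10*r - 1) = -6*r^5 + 26*r^4 + 31*r^3 - 58*r^2 + 96*r + 10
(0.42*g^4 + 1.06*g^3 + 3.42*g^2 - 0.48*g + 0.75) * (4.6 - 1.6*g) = -0.672*g^5 + 0.236*g^4 - 0.596000000000001*g^3 + 16.5*g^2 - 3.408*g + 3.45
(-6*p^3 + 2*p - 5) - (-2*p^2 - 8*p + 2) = -6*p^3 + 2*p^2 + 10*p - 7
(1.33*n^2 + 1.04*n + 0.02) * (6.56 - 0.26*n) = -0.3458*n^3 + 8.4544*n^2 + 6.8172*n + 0.1312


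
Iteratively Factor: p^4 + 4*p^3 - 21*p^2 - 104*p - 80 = (p + 4)*(p^3 - 21*p - 20) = (p - 5)*(p + 4)*(p^2 + 5*p + 4) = (p - 5)*(p + 4)^2*(p + 1)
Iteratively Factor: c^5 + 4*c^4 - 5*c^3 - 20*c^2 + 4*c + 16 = (c + 1)*(c^4 + 3*c^3 - 8*c^2 - 12*c + 16) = (c - 1)*(c + 1)*(c^3 + 4*c^2 - 4*c - 16) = (c - 2)*(c - 1)*(c + 1)*(c^2 + 6*c + 8) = (c - 2)*(c - 1)*(c + 1)*(c + 4)*(c + 2)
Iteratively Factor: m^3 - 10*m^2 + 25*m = (m - 5)*(m^2 - 5*m) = m*(m - 5)*(m - 5)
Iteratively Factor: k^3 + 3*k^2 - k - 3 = (k + 1)*(k^2 + 2*k - 3) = (k - 1)*(k + 1)*(k + 3)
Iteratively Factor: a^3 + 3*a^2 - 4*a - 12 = (a + 2)*(a^2 + a - 6) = (a - 2)*(a + 2)*(a + 3)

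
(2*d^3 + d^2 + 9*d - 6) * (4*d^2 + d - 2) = 8*d^5 + 6*d^4 + 33*d^3 - 17*d^2 - 24*d + 12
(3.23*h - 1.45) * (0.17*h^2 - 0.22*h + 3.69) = 0.5491*h^3 - 0.9571*h^2 + 12.2377*h - 5.3505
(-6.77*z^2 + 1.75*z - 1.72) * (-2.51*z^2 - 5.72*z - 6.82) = 16.9927*z^4 + 34.3319*z^3 + 40.4786*z^2 - 2.0966*z + 11.7304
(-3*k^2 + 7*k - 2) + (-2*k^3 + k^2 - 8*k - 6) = -2*k^3 - 2*k^2 - k - 8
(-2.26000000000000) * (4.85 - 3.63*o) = 8.2038*o - 10.961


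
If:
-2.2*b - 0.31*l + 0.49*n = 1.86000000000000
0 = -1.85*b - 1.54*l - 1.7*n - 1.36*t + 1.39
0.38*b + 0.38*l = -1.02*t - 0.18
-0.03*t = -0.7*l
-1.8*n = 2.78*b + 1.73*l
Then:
No Solution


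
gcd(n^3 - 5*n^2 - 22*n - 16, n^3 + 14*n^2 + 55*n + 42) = n + 1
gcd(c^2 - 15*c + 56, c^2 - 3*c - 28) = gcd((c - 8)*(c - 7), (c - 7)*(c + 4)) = c - 7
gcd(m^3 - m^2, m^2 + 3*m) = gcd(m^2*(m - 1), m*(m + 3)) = m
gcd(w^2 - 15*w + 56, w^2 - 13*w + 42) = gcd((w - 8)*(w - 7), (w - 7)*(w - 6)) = w - 7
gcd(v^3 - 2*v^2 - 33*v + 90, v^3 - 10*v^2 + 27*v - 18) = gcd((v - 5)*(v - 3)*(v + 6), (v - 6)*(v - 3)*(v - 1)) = v - 3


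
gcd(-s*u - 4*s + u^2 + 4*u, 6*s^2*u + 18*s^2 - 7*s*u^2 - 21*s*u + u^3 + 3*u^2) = s - u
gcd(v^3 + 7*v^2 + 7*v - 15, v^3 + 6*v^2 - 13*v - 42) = 1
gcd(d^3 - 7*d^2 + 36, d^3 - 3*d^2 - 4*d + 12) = d^2 - d - 6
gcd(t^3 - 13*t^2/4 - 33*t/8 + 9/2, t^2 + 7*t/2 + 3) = t + 3/2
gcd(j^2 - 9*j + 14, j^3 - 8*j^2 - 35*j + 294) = j - 7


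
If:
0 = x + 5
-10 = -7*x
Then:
No Solution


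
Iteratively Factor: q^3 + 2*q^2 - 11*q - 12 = (q + 1)*(q^2 + q - 12) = (q + 1)*(q + 4)*(q - 3)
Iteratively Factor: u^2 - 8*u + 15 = (u - 3)*(u - 5)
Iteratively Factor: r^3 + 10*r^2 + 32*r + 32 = (r + 2)*(r^2 + 8*r + 16) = (r + 2)*(r + 4)*(r + 4)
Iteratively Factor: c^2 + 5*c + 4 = (c + 4)*(c + 1)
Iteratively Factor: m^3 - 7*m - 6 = (m + 1)*(m^2 - m - 6) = (m - 3)*(m + 1)*(m + 2)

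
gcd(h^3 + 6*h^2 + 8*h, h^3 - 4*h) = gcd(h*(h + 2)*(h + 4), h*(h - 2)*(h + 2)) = h^2 + 2*h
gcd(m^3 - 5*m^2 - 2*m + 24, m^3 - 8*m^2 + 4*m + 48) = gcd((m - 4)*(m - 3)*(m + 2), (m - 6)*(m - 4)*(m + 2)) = m^2 - 2*m - 8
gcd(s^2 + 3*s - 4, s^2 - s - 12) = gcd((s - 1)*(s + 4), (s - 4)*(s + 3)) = 1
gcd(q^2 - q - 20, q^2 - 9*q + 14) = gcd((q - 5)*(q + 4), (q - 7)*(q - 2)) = 1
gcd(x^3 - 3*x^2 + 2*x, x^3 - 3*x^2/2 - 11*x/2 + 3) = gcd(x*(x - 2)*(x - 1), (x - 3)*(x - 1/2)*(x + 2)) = 1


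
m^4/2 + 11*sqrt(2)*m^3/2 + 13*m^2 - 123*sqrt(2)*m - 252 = (m/2 + sqrt(2)/2)*(m - 3*sqrt(2))*(m + 6*sqrt(2))*(m + 7*sqrt(2))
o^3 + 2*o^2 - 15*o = o*(o - 3)*(o + 5)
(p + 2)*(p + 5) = p^2 + 7*p + 10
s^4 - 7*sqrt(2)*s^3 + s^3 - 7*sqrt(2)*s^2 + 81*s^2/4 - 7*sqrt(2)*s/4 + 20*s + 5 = (s + 1/2)^2*(s - 5*sqrt(2))*(s - 2*sqrt(2))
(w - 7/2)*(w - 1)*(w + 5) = w^3 + w^2/2 - 19*w + 35/2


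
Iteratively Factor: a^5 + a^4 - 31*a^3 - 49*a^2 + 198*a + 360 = (a - 5)*(a^4 + 6*a^3 - a^2 - 54*a - 72) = (a - 5)*(a + 4)*(a^3 + 2*a^2 - 9*a - 18) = (a - 5)*(a + 2)*(a + 4)*(a^2 - 9) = (a - 5)*(a - 3)*(a + 2)*(a + 4)*(a + 3)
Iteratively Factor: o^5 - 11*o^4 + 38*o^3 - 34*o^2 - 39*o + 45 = (o - 5)*(o^4 - 6*o^3 + 8*o^2 + 6*o - 9) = (o - 5)*(o - 3)*(o^3 - 3*o^2 - o + 3) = (o - 5)*(o - 3)^2*(o^2 - 1) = (o - 5)*(o - 3)^2*(o - 1)*(o + 1)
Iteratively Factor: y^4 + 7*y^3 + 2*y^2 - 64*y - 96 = (y + 4)*(y^3 + 3*y^2 - 10*y - 24) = (y - 3)*(y + 4)*(y^2 + 6*y + 8) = (y - 3)*(y + 4)^2*(y + 2)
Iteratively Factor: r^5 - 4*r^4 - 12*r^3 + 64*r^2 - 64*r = (r - 2)*(r^4 - 2*r^3 - 16*r^2 + 32*r) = (r - 2)*(r + 4)*(r^3 - 6*r^2 + 8*r) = (r - 4)*(r - 2)*(r + 4)*(r^2 - 2*r) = r*(r - 4)*(r - 2)*(r + 4)*(r - 2)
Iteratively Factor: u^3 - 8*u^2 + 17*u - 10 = (u - 2)*(u^2 - 6*u + 5) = (u - 5)*(u - 2)*(u - 1)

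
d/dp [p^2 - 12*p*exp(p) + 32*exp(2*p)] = -12*p*exp(p) + 2*p + 64*exp(2*p) - 12*exp(p)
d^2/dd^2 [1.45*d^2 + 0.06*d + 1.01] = 2.90000000000000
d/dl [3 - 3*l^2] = -6*l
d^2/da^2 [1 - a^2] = -2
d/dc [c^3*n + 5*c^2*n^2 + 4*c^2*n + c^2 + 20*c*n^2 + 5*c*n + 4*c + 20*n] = 3*c^2*n + 10*c*n^2 + 8*c*n + 2*c + 20*n^2 + 5*n + 4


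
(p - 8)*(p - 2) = p^2 - 10*p + 16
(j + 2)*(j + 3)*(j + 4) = j^3 + 9*j^2 + 26*j + 24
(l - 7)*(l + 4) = l^2 - 3*l - 28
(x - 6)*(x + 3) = x^2 - 3*x - 18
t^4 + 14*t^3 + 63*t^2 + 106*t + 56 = (t + 1)*(t + 2)*(t + 4)*(t + 7)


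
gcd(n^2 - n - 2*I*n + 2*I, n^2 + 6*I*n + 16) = n - 2*I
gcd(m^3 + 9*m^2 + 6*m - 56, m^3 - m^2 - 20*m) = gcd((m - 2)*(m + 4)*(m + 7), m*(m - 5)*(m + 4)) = m + 4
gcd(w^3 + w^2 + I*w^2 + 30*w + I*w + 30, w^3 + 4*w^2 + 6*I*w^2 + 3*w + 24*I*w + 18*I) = w^2 + w*(1 + 6*I) + 6*I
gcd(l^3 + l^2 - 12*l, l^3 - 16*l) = l^2 + 4*l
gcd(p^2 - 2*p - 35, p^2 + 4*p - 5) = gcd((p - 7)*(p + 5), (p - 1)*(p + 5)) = p + 5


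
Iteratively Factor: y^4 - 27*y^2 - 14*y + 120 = (y - 5)*(y^3 + 5*y^2 - 2*y - 24) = (y - 5)*(y - 2)*(y^2 + 7*y + 12) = (y - 5)*(y - 2)*(y + 4)*(y + 3)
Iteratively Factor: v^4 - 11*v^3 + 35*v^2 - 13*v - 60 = (v - 4)*(v^3 - 7*v^2 + 7*v + 15) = (v - 4)*(v + 1)*(v^2 - 8*v + 15) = (v - 4)*(v - 3)*(v + 1)*(v - 5)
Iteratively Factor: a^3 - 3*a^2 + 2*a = (a - 1)*(a^2 - 2*a) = (a - 2)*(a - 1)*(a)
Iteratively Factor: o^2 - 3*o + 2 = (o - 1)*(o - 2)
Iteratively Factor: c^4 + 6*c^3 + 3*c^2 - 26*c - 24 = (c + 3)*(c^3 + 3*c^2 - 6*c - 8) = (c + 1)*(c + 3)*(c^2 + 2*c - 8) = (c - 2)*(c + 1)*(c + 3)*(c + 4)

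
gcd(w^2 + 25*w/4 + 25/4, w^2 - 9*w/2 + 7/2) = 1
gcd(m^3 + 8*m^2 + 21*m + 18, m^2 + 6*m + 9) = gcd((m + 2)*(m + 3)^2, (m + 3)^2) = m^2 + 6*m + 9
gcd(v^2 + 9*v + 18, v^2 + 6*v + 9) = v + 3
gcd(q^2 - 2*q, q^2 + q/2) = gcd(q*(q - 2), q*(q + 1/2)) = q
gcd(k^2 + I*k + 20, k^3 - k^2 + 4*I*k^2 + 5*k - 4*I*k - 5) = k + 5*I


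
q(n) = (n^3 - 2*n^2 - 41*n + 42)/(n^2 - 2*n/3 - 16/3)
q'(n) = (2/3 - 2*n)*(n^3 - 2*n^2 - 41*n + 42)/(n^2 - 2*n/3 - 16/3)^2 + (3*n^2 - 4*n - 41)/(n^2 - 2*n/3 - 16/3) = 3*(3*n^4 - 4*n^3 + 79*n^2 - 188*n + 740)/(9*n^4 - 12*n^3 - 92*n^2 + 64*n + 256)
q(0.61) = -3.07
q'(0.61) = 7.57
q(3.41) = -20.25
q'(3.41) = 26.07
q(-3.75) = 10.23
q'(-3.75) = 8.88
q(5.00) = -5.39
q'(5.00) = 3.94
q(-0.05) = -8.31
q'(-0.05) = 8.90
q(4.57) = -7.33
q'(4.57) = 5.24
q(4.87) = -5.92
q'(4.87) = 4.25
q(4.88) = -5.88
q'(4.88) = 4.23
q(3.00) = -43.20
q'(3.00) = 122.64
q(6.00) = -2.25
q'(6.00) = 2.57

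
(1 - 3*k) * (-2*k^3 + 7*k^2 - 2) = 6*k^4 - 23*k^3 + 7*k^2 + 6*k - 2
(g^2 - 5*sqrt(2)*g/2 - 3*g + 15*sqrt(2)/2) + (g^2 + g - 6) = 2*g^2 - 5*sqrt(2)*g/2 - 2*g - 6 + 15*sqrt(2)/2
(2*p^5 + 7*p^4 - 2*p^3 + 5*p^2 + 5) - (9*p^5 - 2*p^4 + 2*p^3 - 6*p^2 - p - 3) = -7*p^5 + 9*p^4 - 4*p^3 + 11*p^2 + p + 8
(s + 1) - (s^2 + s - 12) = 13 - s^2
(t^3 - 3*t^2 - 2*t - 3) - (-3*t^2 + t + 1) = t^3 - 3*t - 4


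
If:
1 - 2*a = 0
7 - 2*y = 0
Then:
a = 1/2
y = 7/2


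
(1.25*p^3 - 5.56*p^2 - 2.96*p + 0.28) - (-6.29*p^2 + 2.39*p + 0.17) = 1.25*p^3 + 0.73*p^2 - 5.35*p + 0.11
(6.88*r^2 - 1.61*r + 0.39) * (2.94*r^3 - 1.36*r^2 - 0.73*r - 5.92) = 20.2272*r^5 - 14.0902*r^4 - 1.6862*r^3 - 40.0847*r^2 + 9.2465*r - 2.3088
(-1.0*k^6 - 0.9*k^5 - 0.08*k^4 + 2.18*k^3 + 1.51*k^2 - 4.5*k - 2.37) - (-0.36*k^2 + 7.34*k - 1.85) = -1.0*k^6 - 0.9*k^5 - 0.08*k^4 + 2.18*k^3 + 1.87*k^2 - 11.84*k - 0.52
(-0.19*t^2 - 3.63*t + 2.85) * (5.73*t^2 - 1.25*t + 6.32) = -1.0887*t^4 - 20.5624*t^3 + 19.6672*t^2 - 26.5041*t + 18.012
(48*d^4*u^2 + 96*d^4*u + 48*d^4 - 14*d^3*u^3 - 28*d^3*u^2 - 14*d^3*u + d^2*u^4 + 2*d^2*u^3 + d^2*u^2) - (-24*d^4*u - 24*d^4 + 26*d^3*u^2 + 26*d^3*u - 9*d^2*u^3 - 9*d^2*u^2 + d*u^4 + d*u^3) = 48*d^4*u^2 + 120*d^4*u + 72*d^4 - 14*d^3*u^3 - 54*d^3*u^2 - 40*d^3*u + d^2*u^4 + 11*d^2*u^3 + 10*d^2*u^2 - d*u^4 - d*u^3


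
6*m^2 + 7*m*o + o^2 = (m + o)*(6*m + o)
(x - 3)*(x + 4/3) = x^2 - 5*x/3 - 4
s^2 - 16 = (s - 4)*(s + 4)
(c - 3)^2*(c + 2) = c^3 - 4*c^2 - 3*c + 18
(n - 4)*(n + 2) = n^2 - 2*n - 8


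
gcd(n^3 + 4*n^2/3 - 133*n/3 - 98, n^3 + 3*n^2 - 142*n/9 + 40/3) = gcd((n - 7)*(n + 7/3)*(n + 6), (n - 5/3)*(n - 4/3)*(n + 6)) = n + 6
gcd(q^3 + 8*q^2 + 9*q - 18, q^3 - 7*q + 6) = q^2 + 2*q - 3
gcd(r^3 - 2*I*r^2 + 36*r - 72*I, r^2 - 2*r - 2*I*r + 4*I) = r - 2*I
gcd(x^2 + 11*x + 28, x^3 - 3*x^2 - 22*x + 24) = x + 4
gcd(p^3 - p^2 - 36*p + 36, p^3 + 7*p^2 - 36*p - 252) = p^2 - 36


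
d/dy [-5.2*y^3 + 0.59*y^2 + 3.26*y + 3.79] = -15.6*y^2 + 1.18*y + 3.26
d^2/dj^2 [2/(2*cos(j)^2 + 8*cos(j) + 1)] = 8*(-4*sin(j)^4 + 16*sin(j)^2 + 17*cos(j) - 3*cos(3*j) + 19)/(-2*sin(j)^2 + 8*cos(j) + 3)^3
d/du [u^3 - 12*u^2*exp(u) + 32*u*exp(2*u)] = -12*u^2*exp(u) + 3*u^2 + 64*u*exp(2*u) - 24*u*exp(u) + 32*exp(2*u)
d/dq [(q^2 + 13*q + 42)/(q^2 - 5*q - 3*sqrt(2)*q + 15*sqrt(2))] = ((2*q + 13)*(q^2 - 5*q - 3*sqrt(2)*q + 15*sqrt(2)) + (-2*q + 3*sqrt(2) + 5)*(q^2 + 13*q + 42))/(q^2 - 5*q - 3*sqrt(2)*q + 15*sqrt(2))^2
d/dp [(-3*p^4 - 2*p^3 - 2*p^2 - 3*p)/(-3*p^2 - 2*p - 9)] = (18*p^5 + 24*p^4 + 116*p^3 + 49*p^2 + 36*p + 27)/(9*p^4 + 12*p^3 + 58*p^2 + 36*p + 81)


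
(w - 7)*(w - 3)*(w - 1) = w^3 - 11*w^2 + 31*w - 21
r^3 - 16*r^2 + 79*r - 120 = (r - 8)*(r - 5)*(r - 3)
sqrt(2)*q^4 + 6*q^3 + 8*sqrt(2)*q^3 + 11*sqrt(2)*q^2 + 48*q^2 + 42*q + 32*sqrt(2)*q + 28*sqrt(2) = (q + 7)*(q + sqrt(2))*(q + 2*sqrt(2))*(sqrt(2)*q + sqrt(2))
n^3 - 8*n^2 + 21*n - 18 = (n - 3)^2*(n - 2)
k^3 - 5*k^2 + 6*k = k*(k - 3)*(k - 2)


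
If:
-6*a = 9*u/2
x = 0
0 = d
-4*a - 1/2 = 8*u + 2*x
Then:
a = 3/40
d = 0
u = -1/10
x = 0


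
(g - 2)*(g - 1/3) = g^2 - 7*g/3 + 2/3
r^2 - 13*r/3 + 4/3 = (r - 4)*(r - 1/3)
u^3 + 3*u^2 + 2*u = u*(u + 1)*(u + 2)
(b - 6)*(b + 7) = b^2 + b - 42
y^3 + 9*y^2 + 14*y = y*(y + 2)*(y + 7)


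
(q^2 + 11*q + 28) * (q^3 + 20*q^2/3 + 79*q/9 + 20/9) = q^5 + 53*q^4/3 + 991*q^3/9 + 2569*q^2/9 + 2432*q/9 + 560/9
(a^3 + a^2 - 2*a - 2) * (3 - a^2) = -a^5 - a^4 + 5*a^3 + 5*a^2 - 6*a - 6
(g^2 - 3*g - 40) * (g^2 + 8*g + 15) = g^4 + 5*g^3 - 49*g^2 - 365*g - 600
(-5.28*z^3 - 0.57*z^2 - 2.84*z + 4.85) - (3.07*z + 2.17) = -5.28*z^3 - 0.57*z^2 - 5.91*z + 2.68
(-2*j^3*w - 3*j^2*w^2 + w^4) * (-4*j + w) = 8*j^4*w + 10*j^3*w^2 - 3*j^2*w^3 - 4*j*w^4 + w^5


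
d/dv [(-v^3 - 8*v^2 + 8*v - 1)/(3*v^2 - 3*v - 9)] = (-v^4 + 2*v^3 + 9*v^2 + 50*v - 25)/(3*(v^4 - 2*v^3 - 5*v^2 + 6*v + 9))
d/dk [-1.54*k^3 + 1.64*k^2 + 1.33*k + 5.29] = -4.62*k^2 + 3.28*k + 1.33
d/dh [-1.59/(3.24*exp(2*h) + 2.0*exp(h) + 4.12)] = (10.3032*exp(h) + 3.18)*exp(h)/(3.24*exp(2*h) + 2.0*exp(h) + 4.12)^2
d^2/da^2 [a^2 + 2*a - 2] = 2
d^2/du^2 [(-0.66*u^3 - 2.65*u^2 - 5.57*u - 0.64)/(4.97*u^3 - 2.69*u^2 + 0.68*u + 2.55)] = (-148.562246*u^6 - 812.120862*u^5 + 411.208854*u^4 + 544.767404*u^3 + 690.399762*u^2 - 199.304022*u - 24.518522)/(122.763473*u^9 - 199.336263*u^8 + 158.280087*u^7 + 114.950032*u^6 - 182.894262*u^5 + 103.332477*u^4 + 69.279947*u^3 - 48.937815*u^2 + 13.2651*u + 16.581375)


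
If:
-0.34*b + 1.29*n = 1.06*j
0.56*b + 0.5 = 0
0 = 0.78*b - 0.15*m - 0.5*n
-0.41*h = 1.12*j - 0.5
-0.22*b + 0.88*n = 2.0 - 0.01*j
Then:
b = -0.89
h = -6.27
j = 2.74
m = -11.37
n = 2.02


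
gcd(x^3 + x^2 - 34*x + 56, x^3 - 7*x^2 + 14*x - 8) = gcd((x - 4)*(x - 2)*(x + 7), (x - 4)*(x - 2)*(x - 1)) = x^2 - 6*x + 8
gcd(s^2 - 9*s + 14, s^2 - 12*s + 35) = s - 7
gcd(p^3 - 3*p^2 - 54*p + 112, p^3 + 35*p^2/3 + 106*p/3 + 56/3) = p + 7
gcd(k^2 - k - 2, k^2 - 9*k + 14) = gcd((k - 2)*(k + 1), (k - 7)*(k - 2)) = k - 2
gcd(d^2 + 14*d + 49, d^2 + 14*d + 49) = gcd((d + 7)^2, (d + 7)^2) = d^2 + 14*d + 49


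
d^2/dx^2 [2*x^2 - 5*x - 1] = 4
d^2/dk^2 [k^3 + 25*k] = 6*k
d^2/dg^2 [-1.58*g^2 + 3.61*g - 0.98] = -3.16000000000000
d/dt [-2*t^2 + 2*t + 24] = 2 - 4*t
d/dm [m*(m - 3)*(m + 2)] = 3*m^2 - 2*m - 6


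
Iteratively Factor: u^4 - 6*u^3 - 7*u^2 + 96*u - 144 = (u - 4)*(u^3 - 2*u^2 - 15*u + 36) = (u - 4)*(u - 3)*(u^2 + u - 12) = (u - 4)*(u - 3)^2*(u + 4)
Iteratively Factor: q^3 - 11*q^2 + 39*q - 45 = (q - 3)*(q^2 - 8*q + 15) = (q - 5)*(q - 3)*(q - 3)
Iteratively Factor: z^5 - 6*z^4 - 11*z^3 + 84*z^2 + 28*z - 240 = (z + 3)*(z^4 - 9*z^3 + 16*z^2 + 36*z - 80) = (z + 2)*(z + 3)*(z^3 - 11*z^2 + 38*z - 40) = (z - 4)*(z + 2)*(z + 3)*(z^2 - 7*z + 10) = (z - 5)*(z - 4)*(z + 2)*(z + 3)*(z - 2)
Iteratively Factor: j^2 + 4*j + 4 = (j + 2)*(j + 2)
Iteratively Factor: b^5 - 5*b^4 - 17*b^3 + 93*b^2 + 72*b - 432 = (b - 4)*(b^4 - b^3 - 21*b^2 + 9*b + 108) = (b - 4)*(b - 3)*(b^3 + 2*b^2 - 15*b - 36) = (b - 4)^2*(b - 3)*(b^2 + 6*b + 9) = (b - 4)^2*(b - 3)*(b + 3)*(b + 3)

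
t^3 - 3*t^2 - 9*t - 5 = (t - 5)*(t + 1)^2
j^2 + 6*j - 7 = (j - 1)*(j + 7)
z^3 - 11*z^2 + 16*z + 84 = (z - 7)*(z - 6)*(z + 2)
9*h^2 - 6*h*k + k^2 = (-3*h + k)^2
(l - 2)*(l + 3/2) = l^2 - l/2 - 3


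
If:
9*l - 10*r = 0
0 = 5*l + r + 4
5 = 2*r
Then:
No Solution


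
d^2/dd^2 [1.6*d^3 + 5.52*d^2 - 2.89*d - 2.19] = 9.6*d + 11.04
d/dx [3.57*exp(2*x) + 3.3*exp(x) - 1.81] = (7.14*exp(x) + 3.3)*exp(x)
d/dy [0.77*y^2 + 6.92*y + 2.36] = 1.54*y + 6.92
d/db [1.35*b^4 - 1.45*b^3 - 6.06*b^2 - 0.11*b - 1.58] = 5.4*b^3 - 4.35*b^2 - 12.12*b - 0.11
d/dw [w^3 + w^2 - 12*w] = 3*w^2 + 2*w - 12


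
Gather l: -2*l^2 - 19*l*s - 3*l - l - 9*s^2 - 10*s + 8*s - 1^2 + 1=-2*l^2 + l*(-19*s - 4) - 9*s^2 - 2*s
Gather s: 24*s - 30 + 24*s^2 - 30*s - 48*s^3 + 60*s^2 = -48*s^3 + 84*s^2 - 6*s - 30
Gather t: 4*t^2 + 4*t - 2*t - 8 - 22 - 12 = 4*t^2 + 2*t - 42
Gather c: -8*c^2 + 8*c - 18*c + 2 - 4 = -8*c^2 - 10*c - 2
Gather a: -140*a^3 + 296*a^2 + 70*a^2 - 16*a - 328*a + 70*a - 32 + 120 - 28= -140*a^3 + 366*a^2 - 274*a + 60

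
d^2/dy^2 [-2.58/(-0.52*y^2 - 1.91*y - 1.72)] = (-1.395264*y^2 - 5.124912*y + 2.58*(1.04*y + 1.91)*(2.08*y + 3.82) - 4.615104)/(0.52*y^2 + 1.91*y + 1.72)^3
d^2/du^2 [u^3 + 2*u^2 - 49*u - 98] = 6*u + 4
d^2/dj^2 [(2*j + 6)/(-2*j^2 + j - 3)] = 4*(-(j + 3)*(4*j - 1)^2 + (6*j + 5)*(2*j^2 - j + 3))/(2*j^2 - j + 3)^3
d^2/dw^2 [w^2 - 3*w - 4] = 2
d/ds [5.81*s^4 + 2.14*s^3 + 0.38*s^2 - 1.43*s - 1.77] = 23.24*s^3 + 6.42*s^2 + 0.76*s - 1.43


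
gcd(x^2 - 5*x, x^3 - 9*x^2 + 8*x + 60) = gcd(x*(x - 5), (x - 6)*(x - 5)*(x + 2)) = x - 5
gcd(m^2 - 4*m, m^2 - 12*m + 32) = m - 4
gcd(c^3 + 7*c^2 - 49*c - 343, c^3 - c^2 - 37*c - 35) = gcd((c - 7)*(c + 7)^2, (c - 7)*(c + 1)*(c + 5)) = c - 7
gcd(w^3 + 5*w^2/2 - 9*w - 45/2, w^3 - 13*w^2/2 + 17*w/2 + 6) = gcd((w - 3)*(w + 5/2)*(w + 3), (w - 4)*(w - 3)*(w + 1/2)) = w - 3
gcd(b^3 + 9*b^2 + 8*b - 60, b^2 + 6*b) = b + 6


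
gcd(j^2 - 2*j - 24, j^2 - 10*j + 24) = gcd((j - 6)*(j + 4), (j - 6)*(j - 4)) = j - 6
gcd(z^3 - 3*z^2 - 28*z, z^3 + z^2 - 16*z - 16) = z + 4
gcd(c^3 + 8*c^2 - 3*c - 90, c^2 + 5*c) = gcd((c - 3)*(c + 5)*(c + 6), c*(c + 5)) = c + 5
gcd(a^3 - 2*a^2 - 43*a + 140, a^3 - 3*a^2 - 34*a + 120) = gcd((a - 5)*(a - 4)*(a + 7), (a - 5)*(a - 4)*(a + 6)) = a^2 - 9*a + 20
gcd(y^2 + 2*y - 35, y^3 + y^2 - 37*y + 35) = y^2 + 2*y - 35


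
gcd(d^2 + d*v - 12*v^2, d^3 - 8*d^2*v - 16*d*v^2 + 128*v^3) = d + 4*v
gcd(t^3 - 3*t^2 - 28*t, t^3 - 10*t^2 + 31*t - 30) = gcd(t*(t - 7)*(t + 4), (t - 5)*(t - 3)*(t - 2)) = 1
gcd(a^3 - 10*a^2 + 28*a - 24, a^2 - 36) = a - 6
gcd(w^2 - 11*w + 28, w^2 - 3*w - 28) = w - 7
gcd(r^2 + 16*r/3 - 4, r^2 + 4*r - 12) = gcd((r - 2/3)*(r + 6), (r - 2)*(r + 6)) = r + 6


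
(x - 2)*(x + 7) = x^2 + 5*x - 14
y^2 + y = y*(y + 1)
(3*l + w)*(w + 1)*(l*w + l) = 3*l^2*w^2 + 6*l^2*w + 3*l^2 + l*w^3 + 2*l*w^2 + l*w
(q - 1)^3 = q^3 - 3*q^2 + 3*q - 1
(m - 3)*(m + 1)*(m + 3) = m^3 + m^2 - 9*m - 9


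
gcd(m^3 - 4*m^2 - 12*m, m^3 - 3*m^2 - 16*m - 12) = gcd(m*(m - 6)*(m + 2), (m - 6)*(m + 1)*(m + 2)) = m^2 - 4*m - 12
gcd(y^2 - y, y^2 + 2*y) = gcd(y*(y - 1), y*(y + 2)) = y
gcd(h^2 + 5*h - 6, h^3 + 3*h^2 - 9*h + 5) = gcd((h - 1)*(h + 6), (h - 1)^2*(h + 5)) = h - 1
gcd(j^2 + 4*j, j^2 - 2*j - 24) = j + 4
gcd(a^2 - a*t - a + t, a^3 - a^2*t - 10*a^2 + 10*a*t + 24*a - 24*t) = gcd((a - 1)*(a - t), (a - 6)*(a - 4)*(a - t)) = -a + t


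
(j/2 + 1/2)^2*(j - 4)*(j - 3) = j^4/4 - 5*j^3/4 - j^2/4 + 17*j/4 + 3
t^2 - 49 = (t - 7)*(t + 7)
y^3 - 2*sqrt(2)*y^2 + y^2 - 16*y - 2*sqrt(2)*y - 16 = (y + 1)*(y - 4*sqrt(2))*(y + 2*sqrt(2))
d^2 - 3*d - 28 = (d - 7)*(d + 4)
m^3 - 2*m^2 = m^2*(m - 2)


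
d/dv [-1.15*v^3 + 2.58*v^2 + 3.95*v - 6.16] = -3.45*v^2 + 5.16*v + 3.95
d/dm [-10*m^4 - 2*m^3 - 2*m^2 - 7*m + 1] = -40*m^3 - 6*m^2 - 4*m - 7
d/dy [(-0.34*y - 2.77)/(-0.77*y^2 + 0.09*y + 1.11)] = (0.2618*y^2 - 0.0306*y - (0.34*y + 2.77)*(1.54*y - 0.09) - 0.3774)/(-0.77*y^2 + 0.09*y + 1.11)^2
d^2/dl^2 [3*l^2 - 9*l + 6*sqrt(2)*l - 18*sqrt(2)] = 6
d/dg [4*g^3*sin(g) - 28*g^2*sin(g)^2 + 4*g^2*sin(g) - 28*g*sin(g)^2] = 4*g^3*cos(g) + 12*g^2*sin(g) - 28*g^2*sin(2*g) + 4*g^2*cos(g) + 8*g*sin(g) + 28*sqrt(2)*g*cos(2*g + pi/4) - 28*g + 14*cos(2*g) - 14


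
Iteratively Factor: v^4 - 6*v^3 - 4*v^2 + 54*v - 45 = (v - 3)*(v^3 - 3*v^2 - 13*v + 15) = (v - 5)*(v - 3)*(v^2 + 2*v - 3) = (v - 5)*(v - 3)*(v + 3)*(v - 1)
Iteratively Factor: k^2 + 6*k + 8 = (k + 4)*(k + 2)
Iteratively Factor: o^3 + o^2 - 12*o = (o - 3)*(o^2 + 4*o) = o*(o - 3)*(o + 4)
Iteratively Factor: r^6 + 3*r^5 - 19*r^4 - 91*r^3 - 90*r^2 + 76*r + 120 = (r + 2)*(r^5 + r^4 - 21*r^3 - 49*r^2 + 8*r + 60) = (r - 5)*(r + 2)*(r^4 + 6*r^3 + 9*r^2 - 4*r - 12) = (r - 5)*(r + 2)^2*(r^3 + 4*r^2 + r - 6) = (r - 5)*(r + 2)^3*(r^2 + 2*r - 3) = (r - 5)*(r + 2)^3*(r + 3)*(r - 1)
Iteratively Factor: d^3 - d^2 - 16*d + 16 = (d + 4)*(d^2 - 5*d + 4) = (d - 1)*(d + 4)*(d - 4)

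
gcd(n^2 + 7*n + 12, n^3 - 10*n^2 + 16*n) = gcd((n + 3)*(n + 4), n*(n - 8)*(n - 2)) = 1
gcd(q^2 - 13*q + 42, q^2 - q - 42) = q - 7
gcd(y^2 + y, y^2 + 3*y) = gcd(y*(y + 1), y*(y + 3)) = y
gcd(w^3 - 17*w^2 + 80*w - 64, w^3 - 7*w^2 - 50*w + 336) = w - 8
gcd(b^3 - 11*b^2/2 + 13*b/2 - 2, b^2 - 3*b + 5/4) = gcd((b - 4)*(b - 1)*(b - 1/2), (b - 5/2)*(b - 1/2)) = b - 1/2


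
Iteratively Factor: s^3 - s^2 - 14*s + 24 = (s - 3)*(s^2 + 2*s - 8) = (s - 3)*(s - 2)*(s + 4)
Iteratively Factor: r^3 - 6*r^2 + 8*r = (r - 4)*(r^2 - 2*r) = r*(r - 4)*(r - 2)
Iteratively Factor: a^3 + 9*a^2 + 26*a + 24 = (a + 4)*(a^2 + 5*a + 6) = (a + 3)*(a + 4)*(a + 2)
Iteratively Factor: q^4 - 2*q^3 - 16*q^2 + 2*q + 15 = (q + 3)*(q^3 - 5*q^2 - q + 5) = (q - 5)*(q + 3)*(q^2 - 1) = (q - 5)*(q + 1)*(q + 3)*(q - 1)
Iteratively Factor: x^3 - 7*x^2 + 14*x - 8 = (x - 1)*(x^2 - 6*x + 8) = (x - 4)*(x - 1)*(x - 2)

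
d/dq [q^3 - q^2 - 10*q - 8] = 3*q^2 - 2*q - 10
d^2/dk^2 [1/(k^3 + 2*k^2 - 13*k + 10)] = 2*(-(3*k + 2)*(k^3 + 2*k^2 - 13*k + 10) + (3*k^2 + 4*k - 13)^2)/(k^3 + 2*k^2 - 13*k + 10)^3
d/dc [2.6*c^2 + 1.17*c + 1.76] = 5.2*c + 1.17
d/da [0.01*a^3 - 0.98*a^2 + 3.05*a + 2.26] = 0.03*a^2 - 1.96*a + 3.05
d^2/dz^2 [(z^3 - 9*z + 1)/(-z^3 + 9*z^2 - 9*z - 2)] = 6*(-3*z^6 + 18*z^5 - 79*z^4 + 207*z^3 - 144*z^2 + 241*z - 87)/(z^9 - 27*z^8 + 270*z^7 - 1209*z^6 + 2322*z^5 - 1593*z^4 - 231*z^3 + 378*z^2 + 108*z + 8)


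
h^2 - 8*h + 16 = (h - 4)^2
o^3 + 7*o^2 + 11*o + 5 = (o + 1)^2*(o + 5)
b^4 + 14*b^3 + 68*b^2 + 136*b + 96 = (b + 2)^2*(b + 4)*(b + 6)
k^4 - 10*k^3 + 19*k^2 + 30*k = k*(k - 6)*(k - 5)*(k + 1)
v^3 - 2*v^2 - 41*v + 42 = (v - 7)*(v - 1)*(v + 6)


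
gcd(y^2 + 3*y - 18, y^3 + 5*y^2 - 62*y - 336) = y + 6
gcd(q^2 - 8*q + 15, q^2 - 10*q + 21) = q - 3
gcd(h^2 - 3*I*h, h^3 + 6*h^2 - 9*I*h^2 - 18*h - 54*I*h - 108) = h - 3*I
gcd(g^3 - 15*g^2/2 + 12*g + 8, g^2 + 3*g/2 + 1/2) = g + 1/2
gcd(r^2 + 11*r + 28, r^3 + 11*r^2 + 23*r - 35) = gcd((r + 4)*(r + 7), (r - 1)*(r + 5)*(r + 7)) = r + 7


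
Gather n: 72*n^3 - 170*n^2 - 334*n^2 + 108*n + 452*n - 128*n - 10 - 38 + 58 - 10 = 72*n^3 - 504*n^2 + 432*n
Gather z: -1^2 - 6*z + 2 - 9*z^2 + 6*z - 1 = -9*z^2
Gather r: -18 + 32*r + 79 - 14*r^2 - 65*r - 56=-14*r^2 - 33*r + 5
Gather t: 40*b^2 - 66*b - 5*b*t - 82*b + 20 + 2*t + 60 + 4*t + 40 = 40*b^2 - 148*b + t*(6 - 5*b) + 120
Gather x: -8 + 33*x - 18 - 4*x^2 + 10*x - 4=-4*x^2 + 43*x - 30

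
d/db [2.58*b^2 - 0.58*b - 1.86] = 5.16*b - 0.58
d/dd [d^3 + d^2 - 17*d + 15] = 3*d^2 + 2*d - 17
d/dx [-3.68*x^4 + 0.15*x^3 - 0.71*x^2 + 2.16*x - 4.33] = -14.72*x^3 + 0.45*x^2 - 1.42*x + 2.16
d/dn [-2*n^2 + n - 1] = 1 - 4*n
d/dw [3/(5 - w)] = 3/(w - 5)^2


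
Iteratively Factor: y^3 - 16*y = (y - 4)*(y^2 + 4*y) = y*(y - 4)*(y + 4)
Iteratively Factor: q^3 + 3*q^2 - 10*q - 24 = (q + 2)*(q^2 + q - 12) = (q - 3)*(q + 2)*(q + 4)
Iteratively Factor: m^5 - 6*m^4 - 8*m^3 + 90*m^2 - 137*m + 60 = (m + 4)*(m^4 - 10*m^3 + 32*m^2 - 38*m + 15) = (m - 1)*(m + 4)*(m^3 - 9*m^2 + 23*m - 15) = (m - 1)^2*(m + 4)*(m^2 - 8*m + 15) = (m - 3)*(m - 1)^2*(m + 4)*(m - 5)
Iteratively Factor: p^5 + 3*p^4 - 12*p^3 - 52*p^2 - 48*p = (p + 3)*(p^4 - 12*p^2 - 16*p) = (p + 2)*(p + 3)*(p^3 - 2*p^2 - 8*p) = (p + 2)^2*(p + 3)*(p^2 - 4*p) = p*(p + 2)^2*(p + 3)*(p - 4)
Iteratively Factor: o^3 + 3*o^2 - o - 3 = (o + 1)*(o^2 + 2*o - 3) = (o - 1)*(o + 1)*(o + 3)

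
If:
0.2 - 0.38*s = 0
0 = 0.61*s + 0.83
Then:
No Solution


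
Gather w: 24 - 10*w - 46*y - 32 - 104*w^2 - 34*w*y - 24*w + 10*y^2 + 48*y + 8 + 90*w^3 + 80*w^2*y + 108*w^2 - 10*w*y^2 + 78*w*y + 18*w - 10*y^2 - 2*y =90*w^3 + w^2*(80*y + 4) + w*(-10*y^2 + 44*y - 16)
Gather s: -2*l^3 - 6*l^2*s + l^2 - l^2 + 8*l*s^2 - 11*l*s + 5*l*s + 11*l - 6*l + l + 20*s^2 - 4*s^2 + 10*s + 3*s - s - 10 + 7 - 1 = -2*l^3 + 6*l + s^2*(8*l + 16) + s*(-6*l^2 - 6*l + 12) - 4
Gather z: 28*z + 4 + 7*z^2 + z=7*z^2 + 29*z + 4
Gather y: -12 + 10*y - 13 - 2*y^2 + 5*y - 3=-2*y^2 + 15*y - 28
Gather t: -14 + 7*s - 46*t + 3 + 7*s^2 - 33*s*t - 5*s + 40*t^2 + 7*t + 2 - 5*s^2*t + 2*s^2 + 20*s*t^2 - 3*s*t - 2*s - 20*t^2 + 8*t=9*s^2 + t^2*(20*s + 20) + t*(-5*s^2 - 36*s - 31) - 9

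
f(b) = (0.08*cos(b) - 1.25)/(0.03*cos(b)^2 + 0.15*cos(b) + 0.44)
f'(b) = (0.06*sin(b)*cos(b) + 0.15*sin(b))*(0.08*cos(b) - 1.25)/(0.03*cos(b)^2 + 0.15*cos(b) + 0.44)^2 - 0.08*sin(b)/(0.03*cos(b)^2 + 0.15*cos(b) + 0.44) = 4.52693526482571*(0.0024*cos(b)^2 - 0.075*cos(b) - 0.2227)*sin(b)/(-0.0638297872340425*sin(b)^2 + 0.319148936170213*cos(b) + 1.0)^2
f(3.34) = -4.13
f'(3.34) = 0.28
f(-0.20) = -1.90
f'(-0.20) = 0.15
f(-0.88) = -2.19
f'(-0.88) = 0.69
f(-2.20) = -3.58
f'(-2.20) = 1.10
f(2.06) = -3.42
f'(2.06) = -1.17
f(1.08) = -2.34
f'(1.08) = -0.85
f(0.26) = -1.91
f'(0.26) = -0.20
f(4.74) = -2.81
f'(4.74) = 1.14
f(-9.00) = -4.03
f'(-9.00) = 0.58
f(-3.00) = -4.14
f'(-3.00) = 0.20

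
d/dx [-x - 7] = -1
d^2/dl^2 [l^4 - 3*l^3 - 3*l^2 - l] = 12*l^2 - 18*l - 6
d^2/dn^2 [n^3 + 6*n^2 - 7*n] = 6*n + 12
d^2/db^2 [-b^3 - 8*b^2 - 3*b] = -6*b - 16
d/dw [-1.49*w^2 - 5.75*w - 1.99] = -2.98*w - 5.75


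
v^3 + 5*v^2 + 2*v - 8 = (v - 1)*(v + 2)*(v + 4)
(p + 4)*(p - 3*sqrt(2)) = p^2 - 3*sqrt(2)*p + 4*p - 12*sqrt(2)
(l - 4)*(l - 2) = l^2 - 6*l + 8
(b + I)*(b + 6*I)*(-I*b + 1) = -I*b^3 + 8*b^2 + 13*I*b - 6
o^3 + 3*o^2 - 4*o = o*(o - 1)*(o + 4)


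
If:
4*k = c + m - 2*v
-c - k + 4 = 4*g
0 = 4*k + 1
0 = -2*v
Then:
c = -m - 1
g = m/4 + 21/16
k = -1/4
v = 0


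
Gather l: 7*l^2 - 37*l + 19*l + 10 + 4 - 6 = 7*l^2 - 18*l + 8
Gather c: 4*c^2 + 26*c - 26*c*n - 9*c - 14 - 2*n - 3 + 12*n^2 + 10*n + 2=4*c^2 + c*(17 - 26*n) + 12*n^2 + 8*n - 15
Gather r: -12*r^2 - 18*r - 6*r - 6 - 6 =-12*r^2 - 24*r - 12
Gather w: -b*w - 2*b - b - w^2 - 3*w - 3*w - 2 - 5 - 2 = -3*b - w^2 + w*(-b - 6) - 9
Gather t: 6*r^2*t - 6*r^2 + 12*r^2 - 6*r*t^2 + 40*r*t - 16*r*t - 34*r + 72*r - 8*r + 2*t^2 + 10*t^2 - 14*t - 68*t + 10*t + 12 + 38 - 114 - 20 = 6*r^2 + 30*r + t^2*(12 - 6*r) + t*(6*r^2 + 24*r - 72) - 84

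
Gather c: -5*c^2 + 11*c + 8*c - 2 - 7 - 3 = -5*c^2 + 19*c - 12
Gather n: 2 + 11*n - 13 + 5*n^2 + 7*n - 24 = 5*n^2 + 18*n - 35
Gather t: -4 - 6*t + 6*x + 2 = -6*t + 6*x - 2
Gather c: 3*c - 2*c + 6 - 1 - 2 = c + 3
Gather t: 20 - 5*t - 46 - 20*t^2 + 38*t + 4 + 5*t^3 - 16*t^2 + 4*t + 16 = 5*t^3 - 36*t^2 + 37*t - 6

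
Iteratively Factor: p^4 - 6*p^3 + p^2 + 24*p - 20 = (p - 2)*(p^3 - 4*p^2 - 7*p + 10) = (p - 5)*(p - 2)*(p^2 + p - 2) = (p - 5)*(p - 2)*(p - 1)*(p + 2)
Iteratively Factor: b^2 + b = (b)*(b + 1)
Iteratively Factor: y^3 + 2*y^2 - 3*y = (y)*(y^2 + 2*y - 3) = y*(y - 1)*(y + 3)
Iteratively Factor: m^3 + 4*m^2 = (m)*(m^2 + 4*m) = m^2*(m + 4)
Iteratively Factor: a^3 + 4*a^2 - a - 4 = (a + 4)*(a^2 - 1) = (a - 1)*(a + 4)*(a + 1)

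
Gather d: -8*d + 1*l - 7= -8*d + l - 7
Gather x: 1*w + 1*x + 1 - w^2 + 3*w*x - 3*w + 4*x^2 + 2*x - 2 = -w^2 - 2*w + 4*x^2 + x*(3*w + 3) - 1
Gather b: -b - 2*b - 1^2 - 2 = -3*b - 3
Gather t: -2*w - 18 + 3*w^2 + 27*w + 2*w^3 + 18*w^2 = 2*w^3 + 21*w^2 + 25*w - 18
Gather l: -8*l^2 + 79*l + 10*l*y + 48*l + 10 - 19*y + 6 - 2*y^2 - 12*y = -8*l^2 + l*(10*y + 127) - 2*y^2 - 31*y + 16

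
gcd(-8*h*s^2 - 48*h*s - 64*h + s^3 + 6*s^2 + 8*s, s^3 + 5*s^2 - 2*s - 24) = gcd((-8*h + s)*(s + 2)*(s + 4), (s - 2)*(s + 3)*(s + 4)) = s + 4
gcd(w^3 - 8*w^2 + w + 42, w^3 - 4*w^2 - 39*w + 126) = w^2 - 10*w + 21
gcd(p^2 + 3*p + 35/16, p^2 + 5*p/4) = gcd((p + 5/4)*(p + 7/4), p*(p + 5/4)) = p + 5/4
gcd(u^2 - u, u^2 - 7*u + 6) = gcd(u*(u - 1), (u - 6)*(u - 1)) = u - 1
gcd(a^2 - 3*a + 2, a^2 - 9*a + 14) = a - 2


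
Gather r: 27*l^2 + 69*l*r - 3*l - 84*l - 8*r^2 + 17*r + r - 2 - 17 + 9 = 27*l^2 - 87*l - 8*r^2 + r*(69*l + 18) - 10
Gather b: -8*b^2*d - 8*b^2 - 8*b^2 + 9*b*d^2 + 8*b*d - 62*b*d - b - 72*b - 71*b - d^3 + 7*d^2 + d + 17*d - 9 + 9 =b^2*(-8*d - 16) + b*(9*d^2 - 54*d - 144) - d^3 + 7*d^2 + 18*d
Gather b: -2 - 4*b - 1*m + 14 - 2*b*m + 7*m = b*(-2*m - 4) + 6*m + 12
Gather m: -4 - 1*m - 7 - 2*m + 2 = -3*m - 9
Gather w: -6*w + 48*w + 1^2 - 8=42*w - 7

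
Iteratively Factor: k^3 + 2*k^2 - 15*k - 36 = (k + 3)*(k^2 - k - 12) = (k - 4)*(k + 3)*(k + 3)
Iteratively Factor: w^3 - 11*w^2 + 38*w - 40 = (w - 5)*(w^2 - 6*w + 8) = (w - 5)*(w - 4)*(w - 2)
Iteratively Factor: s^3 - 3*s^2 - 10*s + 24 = (s + 3)*(s^2 - 6*s + 8) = (s - 4)*(s + 3)*(s - 2)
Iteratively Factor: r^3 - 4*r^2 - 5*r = (r)*(r^2 - 4*r - 5) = r*(r - 5)*(r + 1)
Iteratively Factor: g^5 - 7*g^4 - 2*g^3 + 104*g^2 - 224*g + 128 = (g - 4)*(g^4 - 3*g^3 - 14*g^2 + 48*g - 32) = (g - 4)*(g + 4)*(g^3 - 7*g^2 + 14*g - 8) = (g - 4)^2*(g + 4)*(g^2 - 3*g + 2) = (g - 4)^2*(g - 1)*(g + 4)*(g - 2)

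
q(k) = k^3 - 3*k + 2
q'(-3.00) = 24.00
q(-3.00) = -16.00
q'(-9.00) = 240.00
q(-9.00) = -700.00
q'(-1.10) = 0.63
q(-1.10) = 3.97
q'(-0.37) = -2.59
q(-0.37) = 3.06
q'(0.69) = -1.57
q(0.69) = 0.26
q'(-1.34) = 2.39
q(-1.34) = 3.61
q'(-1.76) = 6.29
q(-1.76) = 1.83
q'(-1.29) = 1.99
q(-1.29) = 3.72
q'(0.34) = -2.65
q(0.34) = 1.02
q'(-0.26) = -2.80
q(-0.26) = 2.76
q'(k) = 3*k^2 - 3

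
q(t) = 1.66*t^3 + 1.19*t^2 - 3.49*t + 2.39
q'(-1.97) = 11.15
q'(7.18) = 270.33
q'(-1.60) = 5.45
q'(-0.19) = -3.76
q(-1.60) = 4.22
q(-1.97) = 1.19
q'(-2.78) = 28.38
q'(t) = 4.98*t^2 + 2.38*t - 3.49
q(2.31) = 21.14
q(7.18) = 653.12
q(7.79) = 832.15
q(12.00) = 3000.35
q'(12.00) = 742.19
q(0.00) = 2.39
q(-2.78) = -14.38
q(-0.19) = 3.08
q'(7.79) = 317.26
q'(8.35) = 363.60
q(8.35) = 1022.64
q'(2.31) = 28.58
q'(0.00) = -3.49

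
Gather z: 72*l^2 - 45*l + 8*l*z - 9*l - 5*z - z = 72*l^2 - 54*l + z*(8*l - 6)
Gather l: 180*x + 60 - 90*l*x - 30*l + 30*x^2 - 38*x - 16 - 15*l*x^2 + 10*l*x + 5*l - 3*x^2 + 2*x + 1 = l*(-15*x^2 - 80*x - 25) + 27*x^2 + 144*x + 45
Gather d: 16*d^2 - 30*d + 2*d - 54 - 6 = 16*d^2 - 28*d - 60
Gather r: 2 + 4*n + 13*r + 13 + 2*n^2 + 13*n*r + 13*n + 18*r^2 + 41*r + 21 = 2*n^2 + 17*n + 18*r^2 + r*(13*n + 54) + 36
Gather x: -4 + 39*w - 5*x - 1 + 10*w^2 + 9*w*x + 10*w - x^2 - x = 10*w^2 + 49*w - x^2 + x*(9*w - 6) - 5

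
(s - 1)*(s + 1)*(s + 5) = s^3 + 5*s^2 - s - 5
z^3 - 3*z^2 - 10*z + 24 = (z - 4)*(z - 2)*(z + 3)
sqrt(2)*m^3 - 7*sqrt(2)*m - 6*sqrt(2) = (m - 3)*(m + 2)*(sqrt(2)*m + sqrt(2))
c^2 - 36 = (c - 6)*(c + 6)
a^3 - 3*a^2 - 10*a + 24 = (a - 4)*(a - 2)*(a + 3)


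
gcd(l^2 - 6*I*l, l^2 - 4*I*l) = l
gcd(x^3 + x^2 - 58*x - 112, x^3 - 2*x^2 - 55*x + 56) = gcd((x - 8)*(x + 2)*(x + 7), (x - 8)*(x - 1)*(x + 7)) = x^2 - x - 56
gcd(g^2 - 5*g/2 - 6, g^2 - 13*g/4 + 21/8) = 1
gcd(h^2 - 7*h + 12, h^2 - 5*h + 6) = h - 3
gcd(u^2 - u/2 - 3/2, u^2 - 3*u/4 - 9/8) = u - 3/2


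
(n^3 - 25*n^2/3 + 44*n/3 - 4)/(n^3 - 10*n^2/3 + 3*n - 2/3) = (n - 6)/(n - 1)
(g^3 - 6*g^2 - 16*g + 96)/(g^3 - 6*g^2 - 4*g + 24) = (g^2 - 16)/(g^2 - 4)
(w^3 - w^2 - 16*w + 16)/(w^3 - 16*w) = (w - 1)/w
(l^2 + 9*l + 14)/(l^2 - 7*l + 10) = (l^2 + 9*l + 14)/(l^2 - 7*l + 10)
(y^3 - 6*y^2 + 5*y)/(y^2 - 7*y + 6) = y*(y - 5)/(y - 6)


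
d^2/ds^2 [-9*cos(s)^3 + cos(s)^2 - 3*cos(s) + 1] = 39*cos(s)/4 - 2*cos(2*s) + 81*cos(3*s)/4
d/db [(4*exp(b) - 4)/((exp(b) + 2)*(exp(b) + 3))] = 4*(-exp(2*b) + 2*exp(b) + 11)*exp(b)/(exp(4*b) + 10*exp(3*b) + 37*exp(2*b) + 60*exp(b) + 36)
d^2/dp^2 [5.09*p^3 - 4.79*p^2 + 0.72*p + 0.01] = 30.54*p - 9.58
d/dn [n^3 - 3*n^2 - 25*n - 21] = 3*n^2 - 6*n - 25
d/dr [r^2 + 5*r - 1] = 2*r + 5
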